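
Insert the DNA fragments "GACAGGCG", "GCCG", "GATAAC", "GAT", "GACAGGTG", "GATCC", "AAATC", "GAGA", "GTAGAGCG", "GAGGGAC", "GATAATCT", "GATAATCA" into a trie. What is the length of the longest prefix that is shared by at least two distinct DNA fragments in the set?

Equivalently: take the maximum, over all pairs, of their longest common prefix length.
e.g. "GATAATCA" and "GATAATCT" share the prefix "GATAATC" of length 7; no pair shares a longer one.
Longest shared-prefix length: 7

7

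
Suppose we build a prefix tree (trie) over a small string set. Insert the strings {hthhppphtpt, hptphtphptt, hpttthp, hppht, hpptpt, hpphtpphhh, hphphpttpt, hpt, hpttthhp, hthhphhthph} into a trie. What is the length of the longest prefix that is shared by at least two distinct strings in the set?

6

Equivalently: take the maximum, over all pairs, of their longest common prefix length.
"hpttthhp" and "hpttthp" agree on "hpttth" (6 characters) before diverging; nothing deeper is shared.
Longest shared-prefix length: 6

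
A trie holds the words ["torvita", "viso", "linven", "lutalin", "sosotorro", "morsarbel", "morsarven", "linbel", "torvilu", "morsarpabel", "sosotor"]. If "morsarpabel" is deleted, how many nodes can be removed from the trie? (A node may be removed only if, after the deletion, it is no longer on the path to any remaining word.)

After clearing the end-marker at "morsarpabel", prune upward until reaching a node still needed by another word.
The suffix "pabel" (5 nodes) is used only by "morsarpabel"; the node for "morsar" still has the child "b", so pruning stops there.
Nodes removed: 5

5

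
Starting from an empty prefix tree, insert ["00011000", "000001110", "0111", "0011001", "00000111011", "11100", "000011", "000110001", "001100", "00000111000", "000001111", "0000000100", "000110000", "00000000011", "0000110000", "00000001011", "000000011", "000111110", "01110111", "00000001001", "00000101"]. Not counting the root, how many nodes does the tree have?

63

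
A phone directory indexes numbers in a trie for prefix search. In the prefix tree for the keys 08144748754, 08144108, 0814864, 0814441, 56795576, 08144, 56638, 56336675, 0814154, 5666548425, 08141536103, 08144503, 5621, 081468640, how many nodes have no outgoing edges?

A leaf is a node with no children — equivalently, the end of a word that is not a proper prefix of any other stored word.
Those words: "08141536103", "0814154", "08144108", "0814441", "08144503", "08144748754", "081468640", "0814864", "5621", "56336675", "56638", "5666548425", "56795576"
Leaf count: 13

13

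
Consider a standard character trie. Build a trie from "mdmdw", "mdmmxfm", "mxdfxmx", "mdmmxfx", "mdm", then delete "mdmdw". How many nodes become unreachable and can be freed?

After clearing the end-marker at "mdmdw", prune upward until reaching a node still needed by another word.
The suffix "dw" (2 nodes) is used only by "mdmdw"; the node for "mdm" still has the child "m", so pruning stops there.
Nodes removed: 2

2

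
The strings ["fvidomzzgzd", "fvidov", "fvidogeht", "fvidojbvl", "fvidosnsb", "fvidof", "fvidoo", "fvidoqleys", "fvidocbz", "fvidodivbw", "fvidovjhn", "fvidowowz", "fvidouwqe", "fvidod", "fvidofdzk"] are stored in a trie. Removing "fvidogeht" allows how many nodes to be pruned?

A node on "fvidogeht"'s path can go only if nothing else ends at it or branches off below it.
The suffix "geht" (4 nodes) is used only by "fvidogeht"; the node for "fvido" still has the child "m", so pruning stops there.
Nodes removed: 4

4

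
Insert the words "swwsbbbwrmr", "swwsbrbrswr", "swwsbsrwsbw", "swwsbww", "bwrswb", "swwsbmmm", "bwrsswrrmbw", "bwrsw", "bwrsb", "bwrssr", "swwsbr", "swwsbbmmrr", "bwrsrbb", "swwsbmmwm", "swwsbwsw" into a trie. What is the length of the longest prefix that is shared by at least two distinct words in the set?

7

Look for the deepest trie node that still has at least two words in its subtree.
e.g. "swwsbmmm" and "swwsbmmwm" share the prefix "swwsbmm" of length 7; no pair shares a longer one.
Longest shared-prefix length: 7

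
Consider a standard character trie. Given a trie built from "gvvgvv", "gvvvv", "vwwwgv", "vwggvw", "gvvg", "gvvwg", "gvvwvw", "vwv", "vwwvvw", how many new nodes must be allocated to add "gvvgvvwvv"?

3

"gvvgvv" is already a path in the trie; the remaining "wvv" must be added.
New nodes needed: |"gvvgvvwvv"| − 6 = 9 − 6 = 3.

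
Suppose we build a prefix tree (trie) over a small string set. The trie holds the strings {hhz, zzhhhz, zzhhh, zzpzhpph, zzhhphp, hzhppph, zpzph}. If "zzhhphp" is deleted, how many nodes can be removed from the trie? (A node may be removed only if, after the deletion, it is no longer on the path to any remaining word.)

After clearing the end-marker at "zzhhphp", prune upward until reaching a node still needed by another word.
The suffix "php" (3 nodes) is used only by "zzhhphp"; the node for "zzhh" still has the child "h", so pruning stops there.
Nodes removed: 3

3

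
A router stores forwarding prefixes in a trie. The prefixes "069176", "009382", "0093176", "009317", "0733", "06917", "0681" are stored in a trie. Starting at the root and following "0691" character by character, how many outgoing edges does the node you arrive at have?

The children of the "0691" node are the distinct next characters among strings starting with "0691".
Characters that immediately follow "0691" among the stored strings: {7}.
That node has 1 child edge.

1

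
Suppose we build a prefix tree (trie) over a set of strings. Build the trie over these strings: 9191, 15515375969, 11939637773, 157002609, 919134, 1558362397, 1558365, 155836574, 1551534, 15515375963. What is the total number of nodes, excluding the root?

46

Trace insertions, counting only characters that open a new branch:
  "9191" → 4 new (9, 1, 9, 1)
  "15515375969" → 11 new (1, 5, 5, 1, 5, 3, 7, 5, 9, 6, 9)
  "11939637773" → prefix "1" already present; 10 new (1, 9, 3, 9, 6, 3, 7, 7, 7, 3)
  "157002609" → prefix "15" already present; 7 new (7, 0, 0, 2, 6, 0, 9)
  "919134" → prefix "9191" already present; 2 new (3, 4)
  "1558362397" → prefix "155" already present; 7 new (8, 3, 6, 2, 3, 9, 7)
  "1558365" → prefix "155836" already present; 1 new (5)
  "155836574" → prefix "1558365" already present; 2 new (7, 4)
  "1551534" → prefix "155153" already present; 1 new (4)
  "15515375963" → prefix "1551537596" already present; 1 new (3)
Total nodes = 4 + 11 + 10 + 7 + 2 + 7 + 1 + 2 + 1 + 1 = 46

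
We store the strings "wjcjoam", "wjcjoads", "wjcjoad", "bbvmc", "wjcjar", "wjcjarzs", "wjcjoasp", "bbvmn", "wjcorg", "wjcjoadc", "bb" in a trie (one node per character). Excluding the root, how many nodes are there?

Trace insertions, counting only characters that open a new branch:
  "wjcjoam" → 7 new (w, j, c, j, o, a, m)
  "wjcjoads" → prefix "wjcjoa" already present; 2 new (d, s)
  "wjcjoad" → prefix "wjcjoad" already present; 0 new (none)
  "bbvmc" → 5 new (b, b, v, m, c)
  "wjcjar" → prefix "wjcj" already present; 2 new (a, r)
  "wjcjarzs" → prefix "wjcjar" already present; 2 new (z, s)
  "wjcjoasp" → prefix "wjcjoa" already present; 2 new (s, p)
  "bbvmn" → prefix "bbvm" already present; 1 new (n)
  "wjcorg" → prefix "wjc" already present; 3 new (o, r, g)
  "wjcjoadc" → prefix "wjcjoad" already present; 1 new (c)
  "bb" → prefix "bb" already present; 0 new (none)
Total nodes = 7 + 2 + 0 + 5 + 2 + 2 + 2 + 1 + 3 + 1 + 0 = 25

25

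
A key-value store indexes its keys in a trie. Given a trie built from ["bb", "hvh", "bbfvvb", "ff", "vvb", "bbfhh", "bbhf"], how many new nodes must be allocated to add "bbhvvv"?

3

"bbh" is already a path in the trie; the remaining "vvv" must be added.
New nodes needed: |"bbhvvv"| − 3 = 6 − 3 = 3.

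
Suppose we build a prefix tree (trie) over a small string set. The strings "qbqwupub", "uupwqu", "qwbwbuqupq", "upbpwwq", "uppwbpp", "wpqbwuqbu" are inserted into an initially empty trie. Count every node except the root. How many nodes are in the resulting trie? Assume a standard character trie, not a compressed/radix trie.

43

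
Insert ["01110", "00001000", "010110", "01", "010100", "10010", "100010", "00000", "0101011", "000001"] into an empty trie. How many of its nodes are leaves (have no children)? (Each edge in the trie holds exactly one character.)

8

Leaves are exactly the stored words that no other stored word extends.
Those words: "000001", "00001000", "010100", "0101011", "010110", "01110", "100010", "10010"
Leaf count: 8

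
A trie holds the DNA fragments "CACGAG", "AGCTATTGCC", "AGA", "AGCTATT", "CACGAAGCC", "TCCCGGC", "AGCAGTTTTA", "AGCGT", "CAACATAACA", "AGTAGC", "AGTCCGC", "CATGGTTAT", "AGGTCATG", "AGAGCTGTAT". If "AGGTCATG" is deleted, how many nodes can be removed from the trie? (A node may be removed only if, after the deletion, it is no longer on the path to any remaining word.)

6

Walk "AGGTCATG" from the leaf back toward the root, removing each node that no remaining word uses.
The suffix "GTCATG" (6 nodes) is used only by "AGGTCATG"; the node for "AG" still has the child "C", so pruning stops there.
Nodes removed: 6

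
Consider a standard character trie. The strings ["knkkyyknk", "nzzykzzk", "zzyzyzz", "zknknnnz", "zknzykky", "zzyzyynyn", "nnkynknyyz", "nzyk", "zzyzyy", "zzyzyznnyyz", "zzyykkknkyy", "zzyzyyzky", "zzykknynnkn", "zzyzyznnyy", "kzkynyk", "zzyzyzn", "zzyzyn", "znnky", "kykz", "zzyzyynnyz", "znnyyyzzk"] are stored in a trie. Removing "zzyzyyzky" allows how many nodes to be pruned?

A node on "zzyzyyzky"'s path can go only if nothing else ends at it or branches off below it.
The suffix "zky" (3 nodes) is used only by "zzyzyyzky"; the node for "zzyzyy" still has the child "n", so pruning stops there.
Nodes removed: 3

3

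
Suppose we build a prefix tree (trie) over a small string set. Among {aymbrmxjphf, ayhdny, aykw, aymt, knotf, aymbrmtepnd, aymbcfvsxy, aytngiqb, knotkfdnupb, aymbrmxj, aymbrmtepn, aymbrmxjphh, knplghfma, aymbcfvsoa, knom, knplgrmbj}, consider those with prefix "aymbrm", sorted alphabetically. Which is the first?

aymbrmtepn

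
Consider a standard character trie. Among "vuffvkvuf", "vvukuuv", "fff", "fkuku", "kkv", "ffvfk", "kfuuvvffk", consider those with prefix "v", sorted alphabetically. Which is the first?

vuffvkvuf

Filter for "v…" and sort: "vuffvkvuf", "vvukuuv"
The 1st is vuffvkvuf.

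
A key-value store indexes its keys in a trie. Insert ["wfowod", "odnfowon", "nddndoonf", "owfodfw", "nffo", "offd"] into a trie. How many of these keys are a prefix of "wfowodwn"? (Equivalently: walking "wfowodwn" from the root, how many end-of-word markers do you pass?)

Traverse "wfowodwn" character by character; count nodes along the way that are marked as word ends.
Prefixes of the query that are stored words: "wfowod"
Count: 1

1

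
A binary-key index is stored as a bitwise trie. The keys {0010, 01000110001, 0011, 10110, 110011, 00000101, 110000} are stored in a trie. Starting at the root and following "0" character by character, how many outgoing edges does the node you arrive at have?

2

Follow the path "0" to its node, then look at its outgoing edges.
Distinct next characters after "0": 0, 1.
That node has 2 child edges.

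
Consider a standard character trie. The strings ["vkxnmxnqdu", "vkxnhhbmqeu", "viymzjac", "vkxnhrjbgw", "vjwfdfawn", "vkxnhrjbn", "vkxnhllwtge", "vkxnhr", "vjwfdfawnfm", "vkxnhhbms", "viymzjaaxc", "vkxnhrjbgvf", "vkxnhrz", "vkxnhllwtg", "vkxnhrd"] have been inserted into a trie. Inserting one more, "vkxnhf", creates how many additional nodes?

1

Walking "vkxnhf" from the root, the first 5 characters ("vkxnh") follow existing edges; "f" is the first miss.
Each of the 1 remaining characters creates one node.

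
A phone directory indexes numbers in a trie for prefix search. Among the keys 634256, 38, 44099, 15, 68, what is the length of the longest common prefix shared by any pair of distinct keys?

1

The deepest shared node is where two words last agree before diverging.
"634256" and "68" agree on "6" (1 characters) before diverging; nothing deeper is shared.
Longest shared-prefix length: 1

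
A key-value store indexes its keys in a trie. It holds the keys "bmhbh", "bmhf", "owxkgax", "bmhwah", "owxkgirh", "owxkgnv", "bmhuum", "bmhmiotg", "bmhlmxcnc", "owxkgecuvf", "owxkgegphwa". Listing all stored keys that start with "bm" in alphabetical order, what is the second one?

bmhf

DFS of the "bm" subtree visits, in order: "bmhbh", "bmhf", "bmhlmxcnc", "bmhmiotg", "bmhuum", "bmhwah"
Position 2: bmhf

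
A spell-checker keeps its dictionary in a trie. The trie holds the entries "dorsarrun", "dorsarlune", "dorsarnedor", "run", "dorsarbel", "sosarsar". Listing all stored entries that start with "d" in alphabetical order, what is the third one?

Words with prefix "d", in lexicographic order: "dorsarbel", "dorsarlune", "dorsarnedor", "dorsarrun"
Position 3: dorsarnedor

dorsarnedor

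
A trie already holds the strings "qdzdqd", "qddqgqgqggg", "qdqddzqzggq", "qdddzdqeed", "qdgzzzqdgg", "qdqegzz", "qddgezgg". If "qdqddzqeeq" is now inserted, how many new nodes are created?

3

"qdqddzq" is already a path in the trie; the remaining "eeq" must be added.
So 10 − 7 = 3 new nodes.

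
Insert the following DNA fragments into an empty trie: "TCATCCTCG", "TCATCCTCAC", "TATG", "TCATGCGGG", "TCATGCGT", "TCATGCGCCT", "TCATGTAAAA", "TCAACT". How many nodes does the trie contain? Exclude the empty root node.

31

Insert word by word; a character creates a node only if that edge doesn't already exist:
  "TCATCCTCG" → 9 new (T, C, A, T, C, C, T, C, G)
  "TCATCCTCAC" → prefix "TCATCCTC" already present; 2 new (A, C)
  "TATG" → prefix "T" already present; 3 new (A, T, G)
  "TCATGCGGG" → prefix "TCAT" already present; 5 new (G, C, G, G, G)
  "TCATGCGT" → prefix "TCATGCG" already present; 1 new (T)
  "TCATGCGCCT" → prefix "TCATGCG" already present; 3 new (C, C, T)
  "TCATGTAAAA" → prefix "TCATG" already present; 5 new (T, A, A, A, A)
  "TCAACT" → prefix "TCA" already present; 3 new (A, C, T)
Total nodes = 9 + 2 + 3 + 5 + 1 + 3 + 5 + 3 = 31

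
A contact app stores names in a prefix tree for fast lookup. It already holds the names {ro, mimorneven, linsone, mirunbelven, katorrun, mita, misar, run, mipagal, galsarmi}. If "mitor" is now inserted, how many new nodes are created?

The longest prefix of "mitor" already in the trie is "mit" (length 3).
Each of the 2 remaining characters creates one node.

2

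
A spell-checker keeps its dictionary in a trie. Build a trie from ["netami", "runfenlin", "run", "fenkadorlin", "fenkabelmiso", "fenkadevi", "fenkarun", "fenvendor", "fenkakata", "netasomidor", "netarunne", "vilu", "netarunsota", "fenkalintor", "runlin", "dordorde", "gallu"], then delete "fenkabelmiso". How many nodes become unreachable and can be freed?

A node on "fenkabelmiso"'s path can go only if nothing else ends at it or branches off below it.
The suffix "belmiso" (7 nodes) is used only by "fenkabelmiso"; the node for "fenka" still has the child "d", so pruning stops there.
Nodes removed: 7

7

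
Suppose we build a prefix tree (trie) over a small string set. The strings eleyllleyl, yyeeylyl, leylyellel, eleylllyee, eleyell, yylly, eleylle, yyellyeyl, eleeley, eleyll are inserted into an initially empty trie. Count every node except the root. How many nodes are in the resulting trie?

Insert word by word; a character creates a node only if that edge doesn't already exist:
  "eleyllleyl" → 10 new (e, l, e, y, l, l, l, e, y, l)
  "yyeeylyl" → 8 new (y, y, e, e, y, l, y, l)
  "leylyellel" → 10 new (l, e, y, l, y, e, l, l, e, l)
  "eleylllyee" → prefix "eleylll" already present; 3 new (y, e, e)
  "eleyell" → prefix "eley" already present; 3 new (e, l, l)
  "yylly" → prefix "yy" already present; 3 new (l, l, y)
  "eleylle" → prefix "eleyll" already present; 1 new (e)
  "yyellyeyl" → prefix "yye" already present; 6 new (l, l, y, e, y, l)
  "eleeley" → prefix "ele" already present; 4 new (e, l, e, y)
  "eleyll" → prefix "eleyll" already present; 0 new (none)
Total nodes = 10 + 8 + 10 + 3 + 3 + 3 + 1 + 6 + 4 + 0 = 48

48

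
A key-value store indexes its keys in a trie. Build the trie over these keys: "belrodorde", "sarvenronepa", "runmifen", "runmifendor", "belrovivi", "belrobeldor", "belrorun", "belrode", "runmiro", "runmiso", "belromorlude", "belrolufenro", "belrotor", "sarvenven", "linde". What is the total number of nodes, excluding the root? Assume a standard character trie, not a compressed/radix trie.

76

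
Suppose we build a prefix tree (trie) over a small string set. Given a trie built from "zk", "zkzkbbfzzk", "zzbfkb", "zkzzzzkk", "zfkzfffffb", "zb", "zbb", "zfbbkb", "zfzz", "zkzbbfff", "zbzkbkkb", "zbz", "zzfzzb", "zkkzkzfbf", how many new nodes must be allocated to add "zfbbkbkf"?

2

"zfbbkb" is already a path in the trie; the remaining "kf" must be added.
So 8 − 6 = 2 new nodes.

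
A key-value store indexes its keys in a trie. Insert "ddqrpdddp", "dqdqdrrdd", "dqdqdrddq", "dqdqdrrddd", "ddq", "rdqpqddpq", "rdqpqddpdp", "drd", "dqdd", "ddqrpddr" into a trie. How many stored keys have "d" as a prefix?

8

Walk to "d"; the words in its subtree are exactly those with that prefix.
Words under "d": ddq, ddqrpdddp, ddqrpddr, dqdd, dqdqdrddq, dqdqdrrdd, dqdqdrrddd, drd
Count: 8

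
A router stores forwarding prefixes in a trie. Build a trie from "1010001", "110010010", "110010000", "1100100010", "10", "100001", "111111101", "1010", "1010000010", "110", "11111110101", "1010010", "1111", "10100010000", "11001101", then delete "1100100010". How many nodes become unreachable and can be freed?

Walk "1100100010" from the leaf back toward the root, removing each node that no remaining word uses.
The suffix "10" (2 nodes) is used only by "1100100010"; the node for "11001000" still has the child "0", so pruning stops there.
Nodes removed: 2

2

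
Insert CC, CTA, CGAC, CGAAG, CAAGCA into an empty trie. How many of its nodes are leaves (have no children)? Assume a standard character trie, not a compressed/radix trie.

5

A leaf is a node with no children — equivalently, the end of a word that is not a proper prefix of any other stored word.
Those words: "CAAGCA", "CC", "CGAAG", "CGAC", "CTA"
Leaf count: 5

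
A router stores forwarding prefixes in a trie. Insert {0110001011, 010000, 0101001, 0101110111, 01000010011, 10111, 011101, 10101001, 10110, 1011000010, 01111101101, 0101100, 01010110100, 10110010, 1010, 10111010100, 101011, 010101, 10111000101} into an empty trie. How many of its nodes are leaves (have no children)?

Leaves are exactly the stored words that no other stored word extends.
Those words: "01000010011", "0101001", "01010110100", "0101100", "0101110111", "0110001011", "011101", "01111101101", "10101001", "101011", "1011000010", "10110010", "10111000101", "10111010100"
Leaf count: 14

14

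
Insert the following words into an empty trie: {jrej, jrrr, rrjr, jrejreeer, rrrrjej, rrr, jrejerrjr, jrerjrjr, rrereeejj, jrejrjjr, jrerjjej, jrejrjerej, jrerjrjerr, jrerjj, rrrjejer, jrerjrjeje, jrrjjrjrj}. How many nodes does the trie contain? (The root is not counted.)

63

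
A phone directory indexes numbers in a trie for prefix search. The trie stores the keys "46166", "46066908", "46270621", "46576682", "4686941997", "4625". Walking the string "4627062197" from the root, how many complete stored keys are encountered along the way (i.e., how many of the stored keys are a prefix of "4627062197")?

Check each prefix of "4627062197" against the stored set — each match is an end-marker on the path.
Prefixes of the query that are stored words: "46270621"
Count: 1

1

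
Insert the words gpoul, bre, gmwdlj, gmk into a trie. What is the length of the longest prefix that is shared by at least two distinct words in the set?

The deepest shared node is where two words last agree before diverging.
"gmk" and "gmwdlj" agree on "gm" (2 characters) before diverging; nothing deeper is shared.
Longest shared-prefix length: 2

2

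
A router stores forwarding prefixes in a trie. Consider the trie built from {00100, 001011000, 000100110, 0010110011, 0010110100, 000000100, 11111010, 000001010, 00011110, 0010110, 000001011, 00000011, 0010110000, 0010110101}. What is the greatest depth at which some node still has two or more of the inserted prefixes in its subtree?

Equivalently: take the maximum, over all pairs, of their longest common prefix length.
e.g. "001011000" and "0010110000" share the prefix "001011000" of length 9; no pair shares a longer one.
Longest shared-prefix length: 9

9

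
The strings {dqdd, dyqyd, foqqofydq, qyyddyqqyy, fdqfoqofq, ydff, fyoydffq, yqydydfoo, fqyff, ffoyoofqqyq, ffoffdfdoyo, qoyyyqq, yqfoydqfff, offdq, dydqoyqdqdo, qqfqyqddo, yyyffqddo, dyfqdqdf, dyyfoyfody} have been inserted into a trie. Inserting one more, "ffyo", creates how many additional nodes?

2

The longest prefix of "ffyo" already in the trie is "ff" (length 2).
So 4 − 2 = 2 new nodes.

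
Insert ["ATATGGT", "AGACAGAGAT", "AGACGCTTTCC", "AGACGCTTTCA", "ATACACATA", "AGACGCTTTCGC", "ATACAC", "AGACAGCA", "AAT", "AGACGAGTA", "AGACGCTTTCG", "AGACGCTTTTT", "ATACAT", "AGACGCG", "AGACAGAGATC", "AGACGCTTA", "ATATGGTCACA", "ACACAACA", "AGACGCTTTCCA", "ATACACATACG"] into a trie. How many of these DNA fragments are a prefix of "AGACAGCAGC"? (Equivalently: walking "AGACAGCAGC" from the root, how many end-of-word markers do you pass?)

Check each prefix of "AGACAGCAGC" against the stored set — each match is an end-marker on the path.
Prefixes of the query that are stored words: "AGACAGCA"
Count: 1

1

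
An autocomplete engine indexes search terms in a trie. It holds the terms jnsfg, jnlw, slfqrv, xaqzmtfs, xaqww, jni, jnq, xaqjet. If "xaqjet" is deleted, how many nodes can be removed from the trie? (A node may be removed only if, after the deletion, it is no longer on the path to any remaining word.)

3

Walk "xaqjet" from the leaf back toward the root, removing each node that no remaining word uses.
The suffix "jet" (3 nodes) is used only by "xaqjet"; the node for "xaq" still has the child "z", so pruning stops there.
Nodes removed: 3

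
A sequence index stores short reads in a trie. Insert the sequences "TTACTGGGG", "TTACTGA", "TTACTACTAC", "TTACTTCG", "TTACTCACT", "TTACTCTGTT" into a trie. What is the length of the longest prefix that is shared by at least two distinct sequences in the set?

Equivalently: take the maximum, over all pairs, of their longest common prefix length.
"TTACTCACT" and "TTACTCTGTT" agree on "TTACTC" (6 characters) before diverging; nothing deeper is shared.
Longest shared-prefix length: 6

6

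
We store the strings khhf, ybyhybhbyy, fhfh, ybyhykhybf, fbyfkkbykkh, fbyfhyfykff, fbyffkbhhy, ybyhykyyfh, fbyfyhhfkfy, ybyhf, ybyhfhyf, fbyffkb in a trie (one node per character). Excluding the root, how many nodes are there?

Trace insertions, counting only characters that open a new branch:
  "khhf" → 4 new (k, h, h, f)
  "ybyhybhbyy" → 10 new (y, b, y, h, y, b, h, b, y, y)
  "fhfh" → 4 new (f, h, f, h)
  "ybyhykhybf" → prefix "ybyhy" already present; 5 new (k, h, y, b, f)
  "fbyfkkbykkh" → prefix "f" already present; 10 new (b, y, f, k, k, b, y, k, k, h)
  "fbyfhyfykff" → prefix "fbyf" already present; 7 new (h, y, f, y, k, f, f)
  "fbyffkbhhy" → prefix "fbyf" already present; 6 new (f, k, b, h, h, y)
  "ybyhykyyfh" → prefix "ybyhyk" already present; 4 new (y, y, f, h)
  "fbyfyhhfkfy" → prefix "fbyf" already present; 7 new (y, h, h, f, k, f, y)
  "ybyhf" → prefix "ybyh" already present; 1 new (f)
  "ybyhfhyf" → prefix "ybyhf" already present; 3 new (h, y, f)
  "fbyffkb" → prefix "fbyffkb" already present; 0 new (none)
Total nodes = 4 + 10 + 4 + 5 + 10 + 7 + 6 + 4 + 7 + 1 + 3 + 0 = 61

61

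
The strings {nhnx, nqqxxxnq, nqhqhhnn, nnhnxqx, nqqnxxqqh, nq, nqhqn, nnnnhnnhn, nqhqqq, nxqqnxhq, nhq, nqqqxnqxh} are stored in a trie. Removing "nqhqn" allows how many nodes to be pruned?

1

Walk "nqhqn" from the leaf back toward the root, removing each node that no remaining word uses.
The suffix "n" (1 node) is used only by "nqhqn"; the node for "nqhq" still has the child "h", so pruning stops there.
Nodes removed: 1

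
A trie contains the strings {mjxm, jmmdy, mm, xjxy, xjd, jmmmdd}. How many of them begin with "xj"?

Walk to "xj"; the words in its subtree are exactly those with that prefix.
Words under "xj": xjd, xjxy
Count: 2

2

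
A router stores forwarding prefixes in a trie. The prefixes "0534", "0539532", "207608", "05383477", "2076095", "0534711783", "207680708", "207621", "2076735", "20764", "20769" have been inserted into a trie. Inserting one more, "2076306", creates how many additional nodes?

Walking "2076306" from the root, the first 4 characters ("2076") follow existing edges; "3" is the first miss.
So 7 − 4 = 3 new nodes.

3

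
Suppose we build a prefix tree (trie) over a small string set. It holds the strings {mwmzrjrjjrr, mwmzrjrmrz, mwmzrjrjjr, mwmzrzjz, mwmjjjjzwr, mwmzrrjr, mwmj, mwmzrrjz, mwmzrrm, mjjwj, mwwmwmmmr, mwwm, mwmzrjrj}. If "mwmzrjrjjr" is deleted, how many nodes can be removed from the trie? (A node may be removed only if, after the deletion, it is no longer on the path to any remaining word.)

0

Walk "mwmzrjrjjr" from the leaf back toward the root, removing each node that no remaining word uses.
Every node on "mwmzrjrjjr" is still needed (e.g. by "mwmzrjrjjrr"), so nothing is freed.
Nodes removed: 0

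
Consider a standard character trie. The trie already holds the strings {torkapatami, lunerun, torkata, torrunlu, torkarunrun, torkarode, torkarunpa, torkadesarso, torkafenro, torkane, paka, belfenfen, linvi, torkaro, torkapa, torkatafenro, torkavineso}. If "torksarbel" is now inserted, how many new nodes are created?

6

Walking "torksarbel" from the root, the first 4 characters ("tork") follow existing edges; "s" is the first miss.
Each of the 6 remaining characters creates one node.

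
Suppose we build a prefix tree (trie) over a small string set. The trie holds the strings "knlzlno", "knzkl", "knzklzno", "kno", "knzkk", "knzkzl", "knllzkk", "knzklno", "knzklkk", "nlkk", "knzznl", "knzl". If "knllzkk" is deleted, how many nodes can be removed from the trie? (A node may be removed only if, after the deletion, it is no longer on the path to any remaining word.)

4

Walk "knllzkk" from the leaf back toward the root, removing each node that no remaining word uses.
The suffix "lzkk" (4 nodes) is used only by "knllzkk"; the node for "knl" still has the child "z", so pruning stops there.
Nodes removed: 4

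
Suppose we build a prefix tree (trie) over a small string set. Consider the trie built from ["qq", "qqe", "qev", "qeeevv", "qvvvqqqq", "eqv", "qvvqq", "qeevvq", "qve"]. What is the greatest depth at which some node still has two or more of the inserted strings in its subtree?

3

The deepest shared node is where two words last agree before diverging.
e.g. "qeeevv" and "qeevvq" share the prefix "qee" of length 3; no pair shares a longer one.
Longest shared-prefix length: 3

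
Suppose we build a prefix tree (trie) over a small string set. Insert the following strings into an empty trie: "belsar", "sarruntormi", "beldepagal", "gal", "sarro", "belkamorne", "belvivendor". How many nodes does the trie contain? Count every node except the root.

Trace insertions, counting only characters that open a new branch:
  "belsar" → 6 new (b, e, l, s, a, r)
  "sarruntormi" → 11 new (s, a, r, r, u, n, t, o, r, m, i)
  "beldepagal" → prefix "bel" already present; 7 new (d, e, p, a, g, a, l)
  "gal" → 3 new (g, a, l)
  "sarro" → prefix "sarr" already present; 1 new (o)
  "belkamorne" → prefix "bel" already present; 7 new (k, a, m, o, r, n, e)
  "belvivendor" → prefix "bel" already present; 8 new (v, i, v, e, n, d, o, r)
Total nodes = 6 + 11 + 7 + 3 + 1 + 7 + 8 = 43

43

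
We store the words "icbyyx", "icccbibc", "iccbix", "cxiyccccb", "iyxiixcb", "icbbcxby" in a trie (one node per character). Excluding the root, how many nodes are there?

36

Insert word by word; a character creates a node only if that edge doesn't already exist:
  "icbyyx" → 6 new (i, c, b, y, y, x)
  "icccbibc" → prefix "ic" already present; 6 new (c, c, b, i, b, c)
  "iccbix" → prefix "icc" already present; 3 new (b, i, x)
  "cxiyccccb" → 9 new (c, x, i, y, c, c, c, c, b)
  "iyxiixcb" → prefix "i" already present; 7 new (y, x, i, i, x, c, b)
  "icbbcxby" → prefix "icb" already present; 5 new (b, c, x, b, y)
Total nodes = 6 + 6 + 3 + 9 + 7 + 5 = 36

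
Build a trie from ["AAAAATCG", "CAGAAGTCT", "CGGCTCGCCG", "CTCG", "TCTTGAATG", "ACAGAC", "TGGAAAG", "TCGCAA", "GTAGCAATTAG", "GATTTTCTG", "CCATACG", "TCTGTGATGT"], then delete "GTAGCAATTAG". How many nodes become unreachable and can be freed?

Walk "GTAGCAATTAG" from the leaf back toward the root, removing each node that no remaining word uses.
The suffix "TAGCAATTAG" (10 nodes) is used only by "GTAGCAATTAG"; the node for "G" still has the child "A", so pruning stops there.
Nodes removed: 10

10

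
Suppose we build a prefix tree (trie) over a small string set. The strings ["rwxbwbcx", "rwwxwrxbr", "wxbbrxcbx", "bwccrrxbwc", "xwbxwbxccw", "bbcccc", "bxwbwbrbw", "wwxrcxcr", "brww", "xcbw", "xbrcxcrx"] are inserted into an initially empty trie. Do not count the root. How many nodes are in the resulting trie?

Insert word by word; a character creates a node only if that edge doesn't already exist:
  "rwxbwbcx" → 8 new (r, w, x, b, w, b, c, x)
  "rwwxwrxbr" → prefix "rw" already present; 7 new (w, x, w, r, x, b, r)
  "wxbbrxcbx" → 9 new (w, x, b, b, r, x, c, b, x)
  "bwccrrxbwc" → 10 new (b, w, c, c, r, r, x, b, w, c)
  "xwbxwbxccw" → 10 new (x, w, b, x, w, b, x, c, c, w)
  "bbcccc" → prefix "b" already present; 5 new (b, c, c, c, c)
  "bxwbwbrbw" → prefix "b" already present; 8 new (x, w, b, w, b, r, b, w)
  "wwxrcxcr" → prefix "w" already present; 7 new (w, x, r, c, x, c, r)
  "brww" → prefix "b" already present; 3 new (r, w, w)
  "xcbw" → prefix "x" already present; 3 new (c, b, w)
  "xbrcxcrx" → prefix "x" already present; 7 new (b, r, c, x, c, r, x)
Total nodes = 8 + 7 + 9 + 10 + 10 + 5 + 8 + 7 + 3 + 3 + 7 = 77

77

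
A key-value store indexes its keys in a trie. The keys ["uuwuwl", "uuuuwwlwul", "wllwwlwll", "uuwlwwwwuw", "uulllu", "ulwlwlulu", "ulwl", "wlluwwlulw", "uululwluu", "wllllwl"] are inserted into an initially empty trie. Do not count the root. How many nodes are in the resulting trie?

For each word, the new-node count is its length minus the longest prefix already in the trie:
  "uuwuwl" → 6 new (u, u, w, u, w, l)
  "uuuuwwlwul" → prefix "uu" already present; 8 new (u, u, w, w, l, w, u, l)
  "wllwwlwll" → 9 new (w, l, l, w, w, l, w, l, l)
  "uuwlwwwwuw" → prefix "uuw" already present; 7 new (l, w, w, w, w, u, w)
  "uulllu" → prefix "uu" already present; 4 new (l, l, l, u)
  "ulwlwlulu" → prefix "u" already present; 8 new (l, w, l, w, l, u, l, u)
  "ulwl" → prefix "ulwl" already present; 0 new (none)
  "wlluwwlulw" → prefix "wll" already present; 7 new (u, w, w, l, u, l, w)
  "uululwluu" → prefix "uul" already present; 6 new (u, l, w, l, u, u)
  "wllllwl" → prefix "wll" already present; 4 new (l, l, w, l)
Total nodes = 6 + 8 + 9 + 7 + 4 + 8 + 0 + 7 + 6 + 4 = 59

59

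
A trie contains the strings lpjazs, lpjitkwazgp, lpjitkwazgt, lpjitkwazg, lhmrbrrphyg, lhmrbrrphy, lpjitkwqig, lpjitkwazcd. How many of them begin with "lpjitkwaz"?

4

Walk to "lpjitkwaz"; the words in its subtree are exactly those with that prefix.
Matches: "lpjitkwazcd", "lpjitkwazg", "lpjitkwazgp", "lpjitkwazgt"
Count: 4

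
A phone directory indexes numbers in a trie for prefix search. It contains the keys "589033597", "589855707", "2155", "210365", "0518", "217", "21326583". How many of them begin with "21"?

Traverse to the node for "21", then collect every word in that subtree.
Matches: "210365", "21326583", "2155", "217"
Count: 4

4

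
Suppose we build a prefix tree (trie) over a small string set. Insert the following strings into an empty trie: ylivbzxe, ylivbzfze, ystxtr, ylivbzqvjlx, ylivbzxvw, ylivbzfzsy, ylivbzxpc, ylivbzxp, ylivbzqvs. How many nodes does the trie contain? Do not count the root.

28

Trie structure (* marks end of a word):
(root)
└─ y
   ├─ l
   │  └─ i
   │     └─ v
   │        └─ b
   │           └─ z
   │              ├─ f
   │              │  └─ z
   │              │     ├─ e *
   │              │     └─ s
   │              │        └─ y *
   │              ├─ q
   │              │  └─ v
   │              │     ├─ j
   │              │     │  └─ l
   │              │     │     └─ x *
   │              │     └─ s *
   │              └─ x
   │                 ├─ e *
   │                 ├─ p *
   │                 │  └─ c *
   │                 └─ v
   │                    └─ w *
   └─ s
      └─ t
         └─ x
            └─ t
               └─ r *
Counting every labelled node above: 28.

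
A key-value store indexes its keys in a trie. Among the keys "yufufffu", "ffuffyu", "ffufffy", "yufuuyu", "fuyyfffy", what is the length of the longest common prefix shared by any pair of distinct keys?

Look for the deepest trie node that still has at least two words in its subtree.
"ffufffy" and "ffuffyu" agree on "ffuff" (5 characters) before diverging; nothing deeper is shared.
Longest shared-prefix length: 5

5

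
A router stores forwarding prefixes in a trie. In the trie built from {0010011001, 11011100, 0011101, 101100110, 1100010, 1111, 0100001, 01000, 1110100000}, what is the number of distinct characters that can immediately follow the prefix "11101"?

1

The children of the "11101" node are the distinct next characters among strings starting with "11101".
Characters that immediately follow "11101" among the stored strings: {0}.
That node has 1 child edge.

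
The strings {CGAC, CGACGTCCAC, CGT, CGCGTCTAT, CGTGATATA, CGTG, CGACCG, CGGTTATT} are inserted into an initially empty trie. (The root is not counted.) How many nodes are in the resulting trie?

32

For each word, the new-node count is its length minus the longest prefix already in the trie:
  "CGAC" → 4 new (C, G, A, C)
  "CGACGTCCAC" → prefix "CGAC" already present; 6 new (G, T, C, C, A, C)
  "CGT" → prefix "CG" already present; 1 new (T)
  "CGCGTCTAT" → prefix "CG" already present; 7 new (C, G, T, C, T, A, T)
  "CGTGATATA" → prefix "CGT" already present; 6 new (G, A, T, A, T, A)
  "CGTG" → prefix "CGTG" already present; 0 new (none)
  "CGACCG" → prefix "CGAC" already present; 2 new (C, G)
  "CGGTTATT" → prefix "CG" already present; 6 new (G, T, T, A, T, T)
Total nodes = 4 + 6 + 1 + 7 + 6 + 0 + 2 + 6 = 32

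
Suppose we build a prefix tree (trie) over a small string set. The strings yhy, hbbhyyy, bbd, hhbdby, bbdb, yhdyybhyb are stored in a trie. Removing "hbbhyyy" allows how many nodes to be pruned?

6

After clearing the end-marker at "hbbhyyy", prune upward until reaching a node still needed by another word.
The suffix "bbhyyy" (6 nodes) is used only by "hbbhyyy"; the node for "h" still has the child "h", so pruning stops there.
Nodes removed: 6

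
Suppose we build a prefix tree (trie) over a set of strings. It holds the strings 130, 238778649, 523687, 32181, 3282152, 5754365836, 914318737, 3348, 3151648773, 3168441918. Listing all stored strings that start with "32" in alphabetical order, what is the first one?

32181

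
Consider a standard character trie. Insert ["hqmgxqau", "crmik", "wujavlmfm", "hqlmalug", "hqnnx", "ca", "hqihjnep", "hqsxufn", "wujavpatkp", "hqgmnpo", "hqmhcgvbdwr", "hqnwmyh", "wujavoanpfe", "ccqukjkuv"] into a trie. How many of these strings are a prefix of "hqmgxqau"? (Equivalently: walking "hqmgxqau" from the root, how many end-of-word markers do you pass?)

Traverse "hqmgxqau" character by character; count nodes along the way that are marked as word ends.
Prefixes of the query that are stored words: "hqmgxqau"
Count: 1

1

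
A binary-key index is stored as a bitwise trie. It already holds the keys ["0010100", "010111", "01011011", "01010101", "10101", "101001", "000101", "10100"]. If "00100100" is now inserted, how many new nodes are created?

4

"0010" is already a path in the trie; the remaining "0100" must be added.
New nodes needed: |"00100100"| − 4 = 8 − 4 = 4.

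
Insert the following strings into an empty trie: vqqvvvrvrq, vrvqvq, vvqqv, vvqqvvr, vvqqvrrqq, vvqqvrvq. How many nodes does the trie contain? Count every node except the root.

27

For each word, the new-node count is its length minus the longest prefix already in the trie:
  "vqqvvvrvrq" → 10 new (v, q, q, v, v, v, r, v, r, q)
  "vrvqvq" → prefix "v" already present; 5 new (r, v, q, v, q)
  "vvqqv" → prefix "v" already present; 4 new (v, q, q, v)
  "vvqqvvr" → prefix "vvqqv" already present; 2 new (v, r)
  "vvqqvrrqq" → prefix "vvqqv" already present; 4 new (r, r, q, q)
  "vvqqvrvq" → prefix "vvqqvr" already present; 2 new (v, q)
Total nodes = 10 + 5 + 4 + 2 + 4 + 2 = 27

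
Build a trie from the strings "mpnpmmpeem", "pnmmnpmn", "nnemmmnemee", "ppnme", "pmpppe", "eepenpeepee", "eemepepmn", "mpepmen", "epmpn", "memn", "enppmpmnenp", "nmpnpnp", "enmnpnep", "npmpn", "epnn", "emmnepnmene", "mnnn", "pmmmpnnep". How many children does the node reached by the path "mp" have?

2

The children of the "mp" node are the distinct next characters among strings starting with "mp".
Characters that immediately follow "mp" among the stored strings: {e, n}.
That node has 2 child edges.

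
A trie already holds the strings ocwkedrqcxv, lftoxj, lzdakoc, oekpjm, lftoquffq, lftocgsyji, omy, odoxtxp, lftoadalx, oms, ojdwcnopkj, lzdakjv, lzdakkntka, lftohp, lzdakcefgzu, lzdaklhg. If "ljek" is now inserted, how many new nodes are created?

3

The longest prefix of "ljek" already in the trie is "l" (length 1).
New nodes needed: |"ljek"| − 1 = 4 − 1 = 3.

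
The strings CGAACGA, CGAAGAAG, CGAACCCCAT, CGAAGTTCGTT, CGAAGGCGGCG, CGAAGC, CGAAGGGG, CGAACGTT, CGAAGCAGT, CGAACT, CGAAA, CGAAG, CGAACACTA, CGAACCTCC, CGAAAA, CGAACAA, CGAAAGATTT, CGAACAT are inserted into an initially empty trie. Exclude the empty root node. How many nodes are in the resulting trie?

53

Count nodes per top-level branch (shared prefixes stored once):
  'C'-branch (CGAAA, CGAAAA, CGAAAGATTT, CGAACAA, CGAACACTA, CGAACAT, CGAACCCCAT, CGAACCTCC, CGAACGA, CGAACGTT, CGAACT, CGAAG, CGAAGAAG, CGAAGC, CGAAGCAGT, CGAAGGCGGCG, CGAAGGGG, CGAAGTTCGTT): 53 nodes
Sum: 53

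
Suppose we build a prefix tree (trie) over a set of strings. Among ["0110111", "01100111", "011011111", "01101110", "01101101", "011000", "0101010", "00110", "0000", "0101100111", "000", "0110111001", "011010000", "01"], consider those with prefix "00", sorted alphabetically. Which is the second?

Words with prefix "00", in lexicographic order: "000", "0000", "00110"
Position 2: 0000

0000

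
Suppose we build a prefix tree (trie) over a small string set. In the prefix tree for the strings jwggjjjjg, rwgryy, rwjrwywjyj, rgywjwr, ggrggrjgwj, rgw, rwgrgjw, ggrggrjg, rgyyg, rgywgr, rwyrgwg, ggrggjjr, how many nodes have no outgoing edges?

A leaf is a node with no children — equivalently, the end of a word that is not a proper prefix of any other stored word.
Those words: "ggrggjjr", "ggrggrjgwj", "jwggjjjjg", "rgw", "rgywgr", "rgywjwr", "rgyyg", "rwgrgjw", "rwgryy", "rwjrwywjyj", "rwyrgwg"
Leaf count: 11

11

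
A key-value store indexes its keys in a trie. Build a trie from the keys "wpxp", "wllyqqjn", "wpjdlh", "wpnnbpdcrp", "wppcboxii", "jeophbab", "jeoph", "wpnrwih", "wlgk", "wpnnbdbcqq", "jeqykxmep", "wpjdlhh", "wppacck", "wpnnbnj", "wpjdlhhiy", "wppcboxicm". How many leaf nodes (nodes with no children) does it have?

Leaves are exactly the stored words that no other stored word extends.
Those words: "jeophbab", "jeqykxmep", "wlgk", "wllyqqjn", "wpjdlhhiy", "wpnnbdbcqq", "wpnnbnj", "wpnnbpdcrp", "wpnrwih", "wppacck", "wppcboxicm", "wppcboxii", "wpxp"
Leaf count: 13

13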